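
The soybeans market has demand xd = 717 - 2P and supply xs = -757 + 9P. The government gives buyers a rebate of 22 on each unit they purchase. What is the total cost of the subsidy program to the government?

Government cost = 10670

Pre-subsidy: 717 - 2P = -757 + 9P gives P* = 134, x* = 449.
With the rebate, buyers effectively pay Pb = Ps − 22, where Ps is the price sellers receive.
Demand in terms of Ps becomes xd = 717 − 2(Ps − 22) = 761 - 2Ps. Setting this equal to supply: 761 - 2Ps = -757 + 9Ps, so Ps = 138.
Buyers pay Pb = 138 − 22 = 116; x' = -757 + 9·138 = 485.
Government outlay = subsidy × quantity = 22 × 485 = 10670.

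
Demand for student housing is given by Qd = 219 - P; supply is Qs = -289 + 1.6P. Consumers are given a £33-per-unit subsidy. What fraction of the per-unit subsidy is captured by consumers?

Consumer share = 8/13

Pre-subsidy: 219 - P = -289 + 1.6P gives P* = 2540/13, Q* = 307/13.
With the rebate, buyers effectively pay Pb = Ps − 33, where Ps is the price sellers receive.
Demand in terms of Ps becomes Qd = 219 − 1(Ps − 33) = 252 - Ps. Setting this equal to supply: 252 - Ps = -289 + 1.6Ps, so Ps = 2705/13.
Buyers pay Pb = 2705/13 − 33 = 2276/13; Q' = -289 + 1.6·(2705/13) = 571/13.
Buyers' price falls by P* − Pb = 2540/13 − 2276/13 = 264/13; sellers' price rises by Ps − P* = 2705/13 − 2540/13 = 165/13.
So consumers capture (264/13)/33 = 8/13 of each unit of subsidy.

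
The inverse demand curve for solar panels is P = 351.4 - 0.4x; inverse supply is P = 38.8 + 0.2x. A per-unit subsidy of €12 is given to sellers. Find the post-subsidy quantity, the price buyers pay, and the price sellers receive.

x' = 541; buyers pay €135; sellers receive €147

Pre-subsidy: 351.4 - 0.4x = 38.8 + 0.2x gives x* = 521 and P* = 143.
With the subsidy, sellers receive Ps = Pb + 12 for each unit, where Pb is the price buyers pay.
On the curves, Pb = 351.4 - 0.4x and Ps = 38.8 + 0.2x; the wedge Ps − Pb = 12 gives 38.8 + 0.2x − (351.4 - 0.4x) = 12, so x' = 541.
Then Pb = 351.4 − 0.4·541 = 135 and Ps = 38.8 + 0.2·541 = 147.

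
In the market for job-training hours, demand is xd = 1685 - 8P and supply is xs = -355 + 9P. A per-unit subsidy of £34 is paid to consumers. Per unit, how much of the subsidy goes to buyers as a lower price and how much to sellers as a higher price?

Pre-subsidy: 1685 - 8P = -355 + 9P gives P* = 120, x* = 725.
With the rebate, buyers effectively pay Pb = Ps − 34, where Ps is the price sellers receive.
Demand in terms of Ps becomes xd = 1685 − 8(Ps − 34) = 1957 - 8Ps. Setting this equal to supply: 1957 - 8Ps = -355 + 9Ps, so Ps = 136.
Buyers pay Pb = 136 − 34 = 102; x' = -355 + 9·136 = 869.
Buyers' price falls by P* − Pb = 120 − 102 = 18; sellers' price rises by Ps − P* = 136 − 120 = 16.

Buyers gain £18 per unit; sellers gain £16 per unit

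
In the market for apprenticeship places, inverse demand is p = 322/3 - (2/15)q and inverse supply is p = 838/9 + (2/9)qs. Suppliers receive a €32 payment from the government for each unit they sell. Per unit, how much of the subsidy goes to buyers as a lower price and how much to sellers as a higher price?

Pre-subsidy: 322/3 - (2/15)q = 838/9 + (2/9)q gives q* = 40 and p* = 102.
With the subsidy, sellers receive ps = pb + 32 for each unit, where pb is the price buyers pay.
On the curves, pb = 322/3 - (2/15)q and ps = 838/9 + (2/9)q; the wedge ps − pb = 32 gives 838/9 + (2/9)q − (322/3 - (2/15)q) = 32, so q' = 130.
Then pb = 322/3 − (2/15)·130 = 90 and ps = 838/9 + (2/9)·130 = 122.
Buyers' price falls by p* − pb = 102 − 90 = 12; sellers' price rises by ps − p* = 122 − 102 = 20.

Buyers gain €12 per unit; sellers gain €20 per unit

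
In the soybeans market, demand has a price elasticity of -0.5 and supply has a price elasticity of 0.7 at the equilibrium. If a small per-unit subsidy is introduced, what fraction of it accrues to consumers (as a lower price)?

Consumer share = 7/12

For a small subsidy around the equilibrium, the benefit split depends on the relative slopes, which at a point are proportional to the elasticities.
Buyer share = εs/(εs + |εd|) = 0.7/(0.7 + 0.5) = 7/12; seller share = |εd|/(εs + |εd|) = 5/12.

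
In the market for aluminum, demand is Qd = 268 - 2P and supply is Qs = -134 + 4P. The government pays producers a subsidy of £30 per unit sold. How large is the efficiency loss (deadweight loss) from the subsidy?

Deadweight loss = £600

Pre-subsidy: 268 - 2P = -134 + 4P gives P* = 67, Q* = 134.
With the subsidy, sellers receive Ps = Pb + 30 for each unit, where Pb is the price buyers pay.
Supply in terms of Pb becomes Qs = -134 + 4(Pb + 30) = -14 + 4Pb. Setting this equal to demand: 268 - 2Pb = -14 + 4Pb, so Pb = 47.
Sellers receive Ps = 47 + 30 = 77; Q' = 268 − 2·47 = 174.
The subsidy expands output by 174 − 134 = 40 past the efficient level; on those units the gap between marginal cost and willingness to pay runs from 0 up to 30.
DWL = ½ × 30 × 40 = 600.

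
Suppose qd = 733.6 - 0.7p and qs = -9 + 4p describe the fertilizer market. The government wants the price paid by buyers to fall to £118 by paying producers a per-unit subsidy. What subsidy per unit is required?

Required subsidy s = £47 per unit

At a buyer price of 118, quantity demanded is 733.6 − 0.7·118 = 651.
Sellers supply 651 only when they receive ps with -9 + 4·ps = 651, i.e. ps = 165.
s = ps − pb = 165 − 118 = 47.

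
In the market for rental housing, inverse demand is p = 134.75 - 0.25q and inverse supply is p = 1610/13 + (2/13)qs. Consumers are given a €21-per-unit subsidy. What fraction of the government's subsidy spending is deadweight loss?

Pre-subsidy: 134.75 - 0.25q = 1610/13 + (2/13)q gives q* = 27 and p* = 128.
With the rebate, buyers effectively pay pb = ps − 21, where ps is the price sellers receive.
On the curves, pb = 134.75 - 0.25q and ps = 1610/13 + (2/13)q; the wedge ps − pb = 21 gives 1610/13 + (2/13)q − (134.75 - 0.25q) = 21, so q' = 79.
Then pb = 134.75 − 0.25·79 = 115 and ps = 1610/13 + (2/13)·79 = 136.
ΔCS = ½(27 + 79)(128 − 115) = 689; ΔPS = ½(27 + 79)(136 − 128) = 424.
Government spending = 21 × 79 = 1659.
DWL = ½ × 21 × (79 − 27) = 546; fraction = 546 / 1659 = 26/79.

DWL / government spending = 26/79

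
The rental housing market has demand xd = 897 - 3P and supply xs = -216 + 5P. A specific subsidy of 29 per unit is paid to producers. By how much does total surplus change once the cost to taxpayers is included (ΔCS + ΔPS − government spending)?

Pre-subsidy: 897 - 3P = -216 + 5P gives P* = 139.125, x* = 479.625.
With the subsidy, sellers receive Ps = Pb + 29 for each unit, where Pb is the price buyers pay.
Supply in terms of Pb becomes xs = -216 + 5(Pb + 29) = -71 + 5Pb. Setting this equal to demand: 897 - 3Pb = -71 + 5Pb, so Pb = 121.
Sellers receive Ps = 121 + 29 = 150; x' = 897 − 3·121 = 534.
ΔCS = ½(479.625 + 534)(139.125 − 121) = 9185.9765625; ΔPS = ½(479.625 + 534)(150 − 139.125) = 5511.5859375.
Government spending = 29 × 534 = 15486.
Net change = 9185.9765625 + 5511.5859375 − 15486 = -788.4375. The loss equals the DWL triangle ½·29·54.375.

Net change in total surplus = -788.4375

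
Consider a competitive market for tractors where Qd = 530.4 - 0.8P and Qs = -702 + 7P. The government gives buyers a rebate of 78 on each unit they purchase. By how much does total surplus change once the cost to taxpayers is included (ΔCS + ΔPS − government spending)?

Net change in total surplus = -2184

Pre-subsidy: 530.4 - 0.8P = -702 + 7P gives P* = 158, Q* = 404.
With the rebate, buyers effectively pay Pb = Ps − 78, where Ps is the price sellers receive.
Demand in terms of Ps becomes Qd = 530.4 − 0.8(Ps − 78) = 592.8 - 0.8Ps. Setting this equal to supply: 592.8 - 0.8Ps = -702 + 7Ps, so Ps = 166.
Buyers pay Pb = 166 − 78 = 88; Q' = -702 + 7·166 = 460.
ΔCS = ½(404 + 460)(158 − 88) = 30240; ΔPS = ½(404 + 460)(166 − 158) = 3456.
Government spending = 78 × 460 = 35880.
Net change = 30240 + 3456 − 35880 = -2184. The loss equals the DWL triangle ½·78·56.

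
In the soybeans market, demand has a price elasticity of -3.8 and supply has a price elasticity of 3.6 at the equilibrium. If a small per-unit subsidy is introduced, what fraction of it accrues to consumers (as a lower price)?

For a small subsidy around the equilibrium, the benefit split depends on the relative slopes, which at a point are proportional to the elasticities.
Buyer share = εs/(εs + |εd|) = 3.6/(3.6 + 3.8) = 18/37; seller share = |εd|/(εs + |εd|) = 19/37.

Consumer share = 18/37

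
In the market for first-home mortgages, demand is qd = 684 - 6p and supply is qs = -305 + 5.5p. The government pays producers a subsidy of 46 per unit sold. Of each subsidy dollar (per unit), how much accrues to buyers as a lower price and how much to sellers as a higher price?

Pre-subsidy: 684 - 6p = -305 + 5.5p gives p* = 86, q* = 168.
With the subsidy, sellers receive ps = pb + 46 for each unit, where pb is the price buyers pay.
Supply in terms of pb becomes qs = -305 + 5.5(pb + 46) = -52 + 5.5pb. Setting this equal to demand: 684 - 6pb = -52 + 5.5pb, so pb = 64.
Sellers receive ps = 64 + 46 = 110; q' = 684 − 6·64 = 300.
Buyers' price falls by p* − pb = 86 − 64 = 22; sellers' price rises by ps − p* = 110 − 86 = 24.

Buyers gain 22 per unit; sellers gain 24 per unit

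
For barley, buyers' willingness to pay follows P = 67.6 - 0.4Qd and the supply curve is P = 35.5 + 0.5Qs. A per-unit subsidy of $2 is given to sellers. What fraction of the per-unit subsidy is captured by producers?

Producer share = 5/9

Pre-subsidy: 67.6 - 0.4Q = 35.5 + 0.5Q gives Q* = 107/3 and P* = 160/3.
With the subsidy, sellers receive Ps = Pb + 2 for each unit, where Pb is the price buyers pay.
On the curves, Pb = 67.6 - 0.4Q and Ps = 35.5 + 0.5Q; the wedge Ps − Pb = 2 gives 35.5 + 0.5Q − (67.6 - 0.4Q) = 2, so Q' = 341/9.
Then Pb = 67.6 − 0.4·(341/9) = 472/9 and Ps = 35.5 + 0.5·(341/9) = 490/9.
Buyers' price falls by P* − Pb = 160/3 − 472/9 = 8/9; sellers' price rises by Ps − P* = 490/9 − 160/3 = 10/9.
So producers capture (10/9)/2 = 5/9 of each unit of subsidy.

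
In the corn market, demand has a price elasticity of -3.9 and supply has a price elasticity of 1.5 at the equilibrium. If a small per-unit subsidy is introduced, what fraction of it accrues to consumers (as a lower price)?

Consumer share = 5/18

For a small subsidy around the equilibrium, the benefit split depends on the relative slopes, which at a point are proportional to the elasticities.
Buyer share = εs/(εs + |εd|) = 1.5/(1.5 + 3.9) = 5/18; seller share = |εd|/(εs + |εd|) = 13/18.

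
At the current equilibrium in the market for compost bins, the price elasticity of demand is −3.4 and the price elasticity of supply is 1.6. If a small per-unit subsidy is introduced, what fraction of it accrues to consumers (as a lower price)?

For a small subsidy around the equilibrium, the benefit split depends on the relative slopes, which at a point are proportional to the elasticities.
Buyer share = εs/(εs + |εd|) = 1.6/(1.6 + 3.4) = 0.32; seller share = |εd|/(εs + |εd|) = 0.68.

Consumer share = 0.32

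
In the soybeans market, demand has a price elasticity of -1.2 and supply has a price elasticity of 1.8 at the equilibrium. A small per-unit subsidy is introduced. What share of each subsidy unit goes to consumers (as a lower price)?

For a small subsidy around the equilibrium, the benefit split depends on the relative slopes, which at a point are proportional to the elasticities.
Buyer share = εs/(εs + |εd|) = 1.8/(1.8 + 1.2) = 0.6; seller share = |εd|/(εs + |εd|) = 0.4.

Consumer share = 0.6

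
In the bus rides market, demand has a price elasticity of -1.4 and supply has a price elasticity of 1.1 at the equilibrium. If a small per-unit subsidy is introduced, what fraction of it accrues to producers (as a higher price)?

Producer share = 0.56

For a small subsidy around the equilibrium, the benefit split depends on the relative slopes, which at a point are proportional to the elasticities.
Buyer share = εs/(εs + |εd|) = 1.1/(1.1 + 1.4) = 0.44; seller share = |εd|/(εs + |εd|) = 0.56.
So producers capture 0.56 of the subsidy.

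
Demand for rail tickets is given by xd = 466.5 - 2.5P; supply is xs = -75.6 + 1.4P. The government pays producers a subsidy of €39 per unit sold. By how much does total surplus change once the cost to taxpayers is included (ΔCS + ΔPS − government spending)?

Pre-subsidy: 466.5 - 2.5P = -75.6 + 1.4P gives P* = 139, x* = 119.
With the subsidy, sellers receive Ps = Pb + 39 for each unit, where Pb is the price buyers pay.
Supply in terms of Pb becomes xs = -75.6 + 1.4(Pb + 39) = -21 + 1.4Pb. Setting this equal to demand: 466.5 - 2.5Pb = -21 + 1.4Pb, so Pb = 125.
Sellers receive Ps = 125 + 39 = 164; x' = 466.5 − 2.5·125 = 154.
ΔCS = ½(119 + 154)(139 − 125) = 1911; ΔPS = ½(119 + 154)(164 − 139) = 3412.5.
Government spending = 39 × 154 = 6006.
Net change = 1911 + 3412.5 − 6006 = -682.5. The loss equals the DWL triangle ½·39·35.

Net change in total surplus = -€682.5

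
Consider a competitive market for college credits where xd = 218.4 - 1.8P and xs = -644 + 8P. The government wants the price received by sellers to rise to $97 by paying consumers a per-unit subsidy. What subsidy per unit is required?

Required subsidy s = $49 per unit

At a seller price of 97, quantity supplied is -644 + 8·97 = 132.
Buyers absorb 132 only when they pay Pb with 218.4 − 1.8·Pb = 132, i.e. Pb = 48.
s = Ps − Pb = 97 − 48 = 49.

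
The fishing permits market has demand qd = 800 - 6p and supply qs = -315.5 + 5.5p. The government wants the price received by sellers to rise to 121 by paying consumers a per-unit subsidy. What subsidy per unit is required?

At a seller price of 121, quantity supplied is -315.5 + 5.5·121 = 350.
Buyers absorb 350 only when they pay pb with 800 − 6·pb = 350, i.e. pb = 75.
s = ps − pb = 121 − 75 = 46.

Required subsidy s = 46 per unit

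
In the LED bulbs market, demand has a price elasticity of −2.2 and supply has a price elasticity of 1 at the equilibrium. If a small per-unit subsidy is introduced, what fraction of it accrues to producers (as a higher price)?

Producer share = 0.6875

For a small subsidy around the equilibrium, the benefit split depends on the relative slopes, which at a point are proportional to the elasticities.
Buyer share = εs/(εs + |εd|) = 1/(1 + 2.2) = 0.3125; seller share = |εd|/(εs + |εd|) = 0.6875.
So producers capture 0.6875 of the subsidy.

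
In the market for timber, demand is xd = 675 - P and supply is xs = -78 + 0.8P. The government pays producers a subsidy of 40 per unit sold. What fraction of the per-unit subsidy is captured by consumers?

Pre-subsidy: 675 - P = -78 + 0.8P gives P* = 1255/3, x* = 770/3.
With the subsidy, sellers receive Ps = Pb + 40 for each unit, where Pb is the price buyers pay.
Supply in terms of Pb becomes xs = -78 + 0.8(Pb + 40) = -46 + 0.8Pb. Setting this equal to demand: 675 - Pb = -46 + 0.8Pb, so Pb = 3605/9.
Sellers receive Ps = 3605/9 + 40 = 3965/9; x' = 675 − 1·(3605/9) = 2470/9.
Buyers' price falls by P* − Pb = 1255/3 − 3605/9 = 160/9; sellers' price rises by Ps − P* = 3965/9 − 1255/3 = 200/9.
So consumers capture (160/9)/40 = 4/9 of each unit of subsidy.

Consumer share = 4/9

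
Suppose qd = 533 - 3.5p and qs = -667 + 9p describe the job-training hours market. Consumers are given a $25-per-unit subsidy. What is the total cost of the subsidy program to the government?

Pre-subsidy: 533 - 3.5p = -667 + 9p gives p* = 96, q* = 197.
With the rebate, buyers effectively pay pb = ps − 25, where ps is the price sellers receive.
Demand in terms of ps becomes qd = 533 − 3.5(ps − 25) = 620.5 - 3.5ps. Setting this equal to supply: 620.5 - 3.5ps = -667 + 9ps, so ps = 103.
Buyers pay pb = 103 − 25 = 78; q' = -667 + 9·103 = 260.
Government outlay = subsidy × quantity = 25 × 260 = 6500.

Government cost = $6500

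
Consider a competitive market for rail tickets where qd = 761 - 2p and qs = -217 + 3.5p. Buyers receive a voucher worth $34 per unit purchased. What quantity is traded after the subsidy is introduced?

Pre-subsidy: 761 - 2p = -217 + 3.5p gives p* = 1956/11, q* = 4459/11.
With the rebate, buyers effectively pay pb = ps − 34, where ps is the price sellers receive.
Demand in terms of ps becomes qd = 761 − 2(ps − 34) = 829 - 2ps. Setting this equal to supply: 829 - 2ps = -217 + 3.5ps, so ps = 2092/11.
Buyers pay pb = 2092/11 − 34 = 1718/11; q' = -217 + 3.5·(2092/11) = 4935/11.

q' = 4935/11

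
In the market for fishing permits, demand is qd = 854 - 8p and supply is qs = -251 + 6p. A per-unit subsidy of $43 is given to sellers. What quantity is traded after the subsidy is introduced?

q' = 370

Pre-subsidy: 854 - 8p = -251 + 6p gives p* = 1105/14, q* = 1558/7.
With the subsidy, sellers receive ps = pb + 43 for each unit, where pb is the price buyers pay.
Supply in terms of pb becomes qs = -251 + 6(pb + 43) = 7 + 6pb. Setting this equal to demand: 854 - 8pb = 7 + 6pb, so pb = 60.5.
Sellers receive ps = 60.5 + 43 = 103.5; q' = 854 − 8·60.5 = 370.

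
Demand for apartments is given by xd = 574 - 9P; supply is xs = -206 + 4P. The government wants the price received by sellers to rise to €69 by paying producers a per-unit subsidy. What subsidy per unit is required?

At a seller price of 69, quantity supplied is -206 + 4·69 = 70.
Buyers absorb 70 only when they pay Pb with 574 − 9·Pb = 70, i.e. Pb = 56.
s = Ps − Pb = 69 − 56 = 13.

Required subsidy s = €13 per unit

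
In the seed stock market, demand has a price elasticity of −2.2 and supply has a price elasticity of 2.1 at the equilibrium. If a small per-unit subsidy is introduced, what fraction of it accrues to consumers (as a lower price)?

For a small subsidy around the equilibrium, the benefit split depends on the relative slopes, which at a point are proportional to the elasticities.
Buyer share = εs/(εs + |εd|) = 2.1/(2.1 + 2.2) = 21/43; seller share = |εd|/(εs + |εd|) = 22/43.

Consumer share = 21/43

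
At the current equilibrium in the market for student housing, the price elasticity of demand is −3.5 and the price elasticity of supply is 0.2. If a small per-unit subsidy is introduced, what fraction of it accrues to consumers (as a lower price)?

Consumer share = 2/37

For a small subsidy around the equilibrium, the benefit split depends on the relative slopes, which at a point are proportional to the elasticities.
Buyer share = εs/(εs + |εd|) = 0.2/(0.2 + 3.5) = 2/37; seller share = |εd|/(εs + |εd|) = 35/37.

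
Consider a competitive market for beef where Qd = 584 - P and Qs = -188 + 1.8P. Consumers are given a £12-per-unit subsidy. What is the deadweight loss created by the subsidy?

Pre-subsidy: 584 - P = -188 + 1.8P gives P* = 1930/7, Q* = 2158/7.
With the rebate, buyers effectively pay Pb = Ps − 12, where Ps is the price sellers receive.
Demand in terms of Ps becomes Qd = 584 − 1(Ps − 12) = 596 - Ps. Setting this equal to supply: 596 - Ps = -188 + 1.8Ps, so Ps = 280.
Buyers pay Pb = 280 − 12 = 268; Q' = -188 + 1.8·280 = 316.
The subsidy expands output by 316 − 2158/7 = 54/7 past the efficient level; on those units the gap between marginal cost and willingness to pay runs from 0 up to 12.
DWL = ½ × 12 × 54/7 = 324/7.

Deadweight loss = 324/7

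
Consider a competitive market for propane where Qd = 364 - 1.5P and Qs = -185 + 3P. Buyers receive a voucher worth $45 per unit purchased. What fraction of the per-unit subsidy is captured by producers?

Producer share = 1/3

Pre-subsidy: 364 - 1.5P = -185 + 3P gives P* = 122, Q* = 181.
With the rebate, buyers effectively pay Pb = Ps − 45, where Ps is the price sellers receive.
Demand in terms of Ps becomes Qd = 364 − 1.5(Ps − 45) = 431.5 - 1.5Ps. Setting this equal to supply: 431.5 - 1.5Ps = -185 + 3Ps, so Ps = 137.
Buyers pay Pb = 137 − 45 = 92; Q' = -185 + 3·137 = 226.
Buyers' price falls by P* − Pb = 122 − 92 = 30; sellers' price rises by Ps − P* = 137 − 122 = 15.
So producers capture 15/45 = 1/3 of each unit of subsidy.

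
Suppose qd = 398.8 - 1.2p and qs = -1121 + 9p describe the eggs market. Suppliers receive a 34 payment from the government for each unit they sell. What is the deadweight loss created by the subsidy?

Pre-subsidy: 398.8 - 1.2p = -1121 + 9p gives p* = 149, q* = 220.
With the subsidy, sellers receive ps = pb + 34 for each unit, where pb is the price buyers pay.
Supply in terms of pb becomes qs = -1121 + 9(pb + 34) = -815 + 9pb. Setting this equal to demand: 398.8 - 1.2pb = -815 + 9pb, so pb = 119.
Sellers receive ps = 119 + 34 = 153; q' = 398.8 − 1.2·119 = 256.
The subsidy expands output by 256 − 220 = 36 past the efficient level; on those units the gap between marginal cost and willingness to pay runs from 0 up to 34.
DWL = ½ × 34 × 36 = 612.

Deadweight loss = 612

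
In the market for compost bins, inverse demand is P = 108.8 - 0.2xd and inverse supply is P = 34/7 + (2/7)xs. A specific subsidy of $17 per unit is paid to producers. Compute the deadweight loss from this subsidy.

Deadweight loss = $297.5

Pre-subsidy: 108.8 - 0.2x = 34/7 + (2/7)x gives x* = 214 and P* = 66.
With the subsidy, sellers receive Ps = Pb + 17 for each unit, where Pb is the price buyers pay.
On the curves, Pb = 108.8 - 0.2x and Ps = 34/7 + (2/7)x; the wedge Ps − Pb = 17 gives 34/7 + (2/7)x − (108.8 - 0.2x) = 17, so x' = 249.
Then Pb = 108.8 − 0.2·249 = 59 and Ps = 34/7 + (2/7)·249 = 76.
The subsidy expands output by 249 − 214 = 35 past the efficient level; on those units the gap between marginal cost and willingness to pay runs from 0 up to 17.
DWL = ½ × 17 × 35 = 297.5.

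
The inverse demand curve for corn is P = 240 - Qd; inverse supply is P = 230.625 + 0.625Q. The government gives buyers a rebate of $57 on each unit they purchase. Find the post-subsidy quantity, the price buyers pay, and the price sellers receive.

Pre-subsidy: 240 - Q = 230.625 + 0.625Q gives Q* = 75/13 and P* = 3045/13.
With the rebate, buyers effectively pay Pb = Ps − 57, where Ps is the price sellers receive.
On the curves, Pb = 240 - Q and Ps = 230.625 + 0.625Q; the wedge Ps − Pb = 57 gives 230.625 + 0.625Q − (240 - Q) = 57, so Q' = 531/13.
Then Pb = 240 − 1·(531/13) = 2589/13 and Ps = 230.625 + 0.625·(531/13) = 3330/13.

Q' = 531/13; buyers pay 2589/13; sellers receive 3330/13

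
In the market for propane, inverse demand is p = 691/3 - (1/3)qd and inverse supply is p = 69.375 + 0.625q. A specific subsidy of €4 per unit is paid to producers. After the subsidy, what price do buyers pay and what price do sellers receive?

Pre-subsidy: 691/3 - (1/3)q = 69.375 + 0.625q gives q* = 3863/23 and p* = 4010/23.
With the subsidy, sellers receive ps = pb + 4 for each unit, where pb is the price buyers pay.
On the curves, pb = 691/3 - (1/3)q and ps = 69.375 + 0.625q; the wedge ps − pb = 4 gives 69.375 + 0.625q − (691/3 - (1/3)q) = 4, so q' = 3959/23.
Then pb = 691/3 − (1/3)·(3959/23) = 3978/23 and ps = 69.375 + 0.625·(3959/23) = 4070/23.

Buyers pay 3978/23; sellers receive 4070/23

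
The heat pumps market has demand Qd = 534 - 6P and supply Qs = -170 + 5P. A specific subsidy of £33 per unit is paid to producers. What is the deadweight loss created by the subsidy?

Deadweight loss = £1485

Pre-subsidy: 534 - 6P = -170 + 5P gives P* = 64, Q* = 150.
With the subsidy, sellers receive Ps = Pb + 33 for each unit, where Pb is the price buyers pay.
Supply in terms of Pb becomes Qs = -170 + 5(Pb + 33) = -5 + 5Pb. Setting this equal to demand: 534 - 6Pb = -5 + 5Pb, so Pb = 49.
Sellers receive Ps = 49 + 33 = 82; Q' = 534 − 6·49 = 240.
The subsidy expands output by 240 − 150 = 90 past the efficient level; on those units the gap between marginal cost and willingness to pay runs from 0 up to 33.
DWL = ½ × 33 × 90 = 1485.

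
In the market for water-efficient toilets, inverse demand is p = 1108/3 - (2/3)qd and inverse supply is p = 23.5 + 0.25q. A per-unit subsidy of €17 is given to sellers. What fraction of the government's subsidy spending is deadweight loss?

Pre-subsidy: 1108/3 - (2/3)q = 23.5 + 0.25q gives q* = 4150/11 and p* = 1296/11.
With the subsidy, sellers receive ps = pb + 17 for each unit, where pb is the price buyers pay.
On the curves, pb = 1108/3 - (2/3)q and ps = 23.5 + 0.25q; the wedge ps − pb = 17 gives 23.5 + 0.25q − (1108/3 - (2/3)q) = 17, so q' = 4354/11.
Then pb = 1108/3 − (2/3)·(4354/11) = 1160/11 and ps = 23.5 + 0.25·(4354/11) = 1347/11.
ΔCS = ½(4150/11 + 4354/11)(1296/11 − 1160/11) = 578272/121; ΔPS = ½(4150/11 + 4354/11)(1347/11 − 1296/11) = 216852/121.
Government spending = 17 × 4354/11 = 74018/11.
DWL = ½ × 17 × (4354/11 − 4150/11) = 1734/11; fraction = (1734/11) / (74018/11) = 51/2177.

DWL / government spending = 51/2177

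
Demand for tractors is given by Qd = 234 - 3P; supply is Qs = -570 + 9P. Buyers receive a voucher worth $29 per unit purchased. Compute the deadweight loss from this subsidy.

Deadweight loss = $946.125

Pre-subsidy: 234 - 3P = -570 + 9P gives P* = 67, Q* = 33.
With the rebate, buyers effectively pay Pb = Ps − 29, where Ps is the price sellers receive.
Demand in terms of Ps becomes Qd = 234 − 3(Ps − 29) = 321 - 3Ps. Setting this equal to supply: 321 - 3Ps = -570 + 9Ps, so Ps = 74.25.
Buyers pay Pb = 74.25 − 29 = 45.25; Q' = -570 + 9·74.25 = 98.25.
The subsidy expands output by 98.25 − 33 = 65.25 past the efficient level; on those units the gap between marginal cost and willingness to pay runs from 0 up to 29.
DWL = ½ × 29 × 65.25 = 946.125.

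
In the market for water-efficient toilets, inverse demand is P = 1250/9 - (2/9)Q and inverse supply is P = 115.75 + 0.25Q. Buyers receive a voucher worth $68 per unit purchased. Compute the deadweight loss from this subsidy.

Pre-subsidy: 1250/9 - (2/9)Q = 115.75 + 0.25Q gives Q* = 49 and P* = 128.
With the rebate, buyers effectively pay Pb = Ps − 68, where Ps is the price sellers receive.
On the curves, Pb = 1250/9 - (2/9)Q and Ps = 115.75 + 0.25Q; the wedge Ps − Pb = 68 gives 115.75 + 0.25Q − (1250/9 - (2/9)Q) = 68, so Q' = 193.
Then Pb = 1250/9 − (2/9)·193 = 96 and Ps = 115.75 + 0.25·193 = 164.
The subsidy expands output by 193 − 49 = 144 past the efficient level; on those units the gap between marginal cost and willingness to pay runs from 0 up to 68.
DWL = ½ × 68 × 144 = 4896.

Deadweight loss = $4896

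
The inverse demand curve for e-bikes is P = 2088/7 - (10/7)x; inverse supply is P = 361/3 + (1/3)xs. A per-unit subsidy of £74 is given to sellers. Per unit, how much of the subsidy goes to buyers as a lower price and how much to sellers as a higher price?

Buyers gain £60 per unit; sellers gain £14 per unit

Pre-subsidy: 2088/7 - (10/7)x = 361/3 + (1/3)x gives x* = 101 and P* = 154.
With the subsidy, sellers receive Ps = Pb + 74 for each unit, where Pb is the price buyers pay.
On the curves, Pb = 2088/7 - (10/7)x and Ps = 361/3 + (1/3)x; the wedge Ps − Pb = 74 gives 361/3 + (1/3)x − (2088/7 - (10/7)x) = 74, so x' = 143.
Then Pb = 2088/7 − (10/7)·143 = 94 and Ps = 361/3 + (1/3)·143 = 168.
Buyers' price falls by P* − Pb = 154 − 94 = 60; sellers' price rises by Ps − P* = 168 − 154 = 14.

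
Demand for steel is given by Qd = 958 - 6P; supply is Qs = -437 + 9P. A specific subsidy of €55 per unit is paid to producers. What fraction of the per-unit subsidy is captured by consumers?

Pre-subsidy: 958 - 6P = -437 + 9P gives P* = 93, Q* = 400.
With the subsidy, sellers receive Ps = Pb + 55 for each unit, where Pb is the price buyers pay.
Supply in terms of Pb becomes Qs = -437 + 9(Pb + 55) = 58 + 9Pb. Setting this equal to demand: 958 - 6Pb = 58 + 9Pb, so Pb = 60.
Sellers receive Ps = 60 + 55 = 115; Q' = 958 − 6·60 = 598.
Buyers' price falls by P* − Pb = 93 − 60 = 33; sellers' price rises by Ps − P* = 115 − 93 = 22.
So consumers capture 33/55 = 0.6 of each unit of subsidy.

Consumer share = 0.6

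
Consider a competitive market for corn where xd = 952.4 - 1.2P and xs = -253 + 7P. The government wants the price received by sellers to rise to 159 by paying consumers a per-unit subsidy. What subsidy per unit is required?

Required subsidy s = 82 per unit

At a seller price of 159, quantity supplied is -253 + 7·159 = 860.
Buyers absorb 860 only when they pay Pb with 952.4 − 1.2·Pb = 860, i.e. Pb = 77.
s = Ps − Pb = 159 − 77 = 82.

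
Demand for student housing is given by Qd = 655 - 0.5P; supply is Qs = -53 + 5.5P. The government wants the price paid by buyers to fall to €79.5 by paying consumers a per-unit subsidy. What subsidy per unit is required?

At a buyer price of 79.5, quantity demanded is 655 − 0.5·79.5 = 615.25.
Sellers supply 615.25 only when they receive Ps with -53 + 5.5·Ps = 615.25, i.e. Ps = 121.5.
s = Ps − Pb = 121.5 − 79.5 = 42.

Required subsidy s = €42 per unit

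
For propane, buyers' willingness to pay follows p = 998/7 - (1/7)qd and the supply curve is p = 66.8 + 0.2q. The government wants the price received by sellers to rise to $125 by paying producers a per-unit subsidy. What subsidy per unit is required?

Required subsidy s = $24 per unit

At a seller price of 125, quantity supplied is -334 + 5·125 = 291.
Buyers absorb 291 only when they pay pb = 998/7 − (1/7)·291 = 101.
s = ps − pb = 125 − 101 = 24.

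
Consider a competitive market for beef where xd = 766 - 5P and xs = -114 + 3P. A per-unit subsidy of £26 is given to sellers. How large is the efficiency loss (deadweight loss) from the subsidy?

Pre-subsidy: 766 - 5P = -114 + 3P gives P* = 110, x* = 216.
With the subsidy, sellers receive Ps = Pb + 26 for each unit, where Pb is the price buyers pay.
Supply in terms of Pb becomes xs = -114 + 3(Pb + 26) = -36 + 3Pb. Setting this equal to demand: 766 - 5Pb = -36 + 3Pb, so Pb = 100.25.
Sellers receive Ps = 100.25 + 26 = 126.25; x' = 766 − 5·100.25 = 264.75.
The subsidy expands output by 264.75 − 216 = 48.75 past the efficient level; on those units the gap between marginal cost and willingness to pay runs from 0 up to 26.
DWL = ½ × 26 × 48.75 = 633.75.

Deadweight loss = £633.75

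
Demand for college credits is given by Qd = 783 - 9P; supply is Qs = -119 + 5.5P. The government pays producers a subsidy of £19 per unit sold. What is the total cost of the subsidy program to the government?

Pre-subsidy: 783 - 9P = -119 + 5.5P gives P* = 1804/29, Q* = 6471/29.
With the subsidy, sellers receive Ps = Pb + 19 for each unit, where Pb is the price buyers pay.
Supply in terms of Pb becomes Qs = -119 + 5.5(Pb + 19) = -14.5 + 5.5Pb. Setting this equal to demand: 783 - 9Pb = -14.5 + 5.5Pb, so Pb = 55.
Sellers receive Ps = 55 + 19 = 74; Q' = 783 − 9·55 = 288.
Government outlay = subsidy × quantity = 19 × 288 = 5472.

Government cost = £5472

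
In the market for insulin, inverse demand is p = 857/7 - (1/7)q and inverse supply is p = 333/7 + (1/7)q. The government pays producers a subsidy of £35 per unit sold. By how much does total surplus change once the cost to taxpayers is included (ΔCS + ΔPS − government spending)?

Pre-subsidy: 857/7 - (1/7)q = 333/7 + (1/7)q gives q* = 262 and p* = 85.
With the subsidy, sellers receive ps = pb + 35 for each unit, where pb is the price buyers pay.
On the curves, pb = 857/7 - (1/7)q and ps = 333/7 + (1/7)q; the wedge ps − pb = 35 gives 333/7 + (1/7)q − (857/7 - (1/7)q) = 35, so q' = 384.5.
Then pb = 857/7 − (1/7)·384.5 = 67.5 and ps = 333/7 + (1/7)·384.5 = 102.5.
ΔCS = ½(262 + 384.5)(85 − 67.5) = 5656.875; ΔPS = ½(262 + 384.5)(102.5 − 85) = 5656.875.
Government spending = 35 × 384.5 = 13457.5.
Net change = 5656.875 + 5656.875 − 13457.5 = -2143.75. The loss equals the DWL triangle ½·35·122.5.

Net change in total surplus = -£2143.75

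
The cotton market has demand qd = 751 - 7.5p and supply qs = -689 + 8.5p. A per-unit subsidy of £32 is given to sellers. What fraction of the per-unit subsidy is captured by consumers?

Pre-subsidy: 751 - 7.5p = -689 + 8.5p gives p* = 90, q* = 76.
With the subsidy, sellers receive ps = pb + 32 for each unit, where pb is the price buyers pay.
Supply in terms of pb becomes qs = -689 + 8.5(pb + 32) = -417 + 8.5pb. Setting this equal to demand: 751 - 7.5pb = -417 + 8.5pb, so pb = 73.
Sellers receive ps = 73 + 32 = 105; q' = 751 − 7.5·73 = 203.5.
Buyers' price falls by p* − pb = 90 − 73 = 17; sellers' price rises by ps − p* = 105 − 90 = 15.
So consumers capture 17/32 = 0.53125 of each unit of subsidy.

Consumer share = 0.53125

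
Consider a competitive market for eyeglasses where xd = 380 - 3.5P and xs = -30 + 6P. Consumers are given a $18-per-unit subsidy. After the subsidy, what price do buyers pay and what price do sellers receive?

Pre-subsidy: 380 - 3.5P = -30 + 6P gives P* = 820/19, x* = 4350/19.
With the rebate, buyers effectively pay Pb = Ps − 18, where Ps is the price sellers receive.
Demand in terms of Ps becomes xd = 380 − 3.5(Ps − 18) = 443 - 3.5Ps. Setting this equal to supply: 443 - 3.5Ps = -30 + 6Ps, so Ps = 946/19.
Buyers pay Pb = 946/19 − 18 = 604/19; x' = -30 + 6·(946/19) = 5106/19.

Buyers pay 604/19; sellers receive 946/19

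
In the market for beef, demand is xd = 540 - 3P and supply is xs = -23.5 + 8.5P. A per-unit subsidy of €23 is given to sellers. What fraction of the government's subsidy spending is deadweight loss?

Pre-subsidy: 540 - 3P = -23.5 + 8.5P gives P* = 49, x* = 393.
With the subsidy, sellers receive Ps = Pb + 23 for each unit, where Pb is the price buyers pay.
Supply in terms of Pb becomes xs = -23.5 + 8.5(Pb + 23) = 172 + 8.5Pb. Setting this equal to demand: 540 - 3Pb = 172 + 8.5Pb, so Pb = 32.
Sellers receive Ps = 32 + 23 = 55; x' = 540 − 3·32 = 444.
ΔCS = ½(393 + 444)(49 − 32) = 7114.5; ΔPS = ½(393 + 444)(55 − 49) = 2511.
Government spending = 23 × 444 = 10212.
DWL = ½ × 23 × (444 − 393) = 586.5; fraction = 586.5 / 10212 = 17/296.

DWL / government spending = 17/296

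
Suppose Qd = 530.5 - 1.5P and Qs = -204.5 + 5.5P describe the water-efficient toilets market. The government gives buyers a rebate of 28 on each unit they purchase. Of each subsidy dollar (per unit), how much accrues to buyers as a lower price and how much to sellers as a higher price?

Pre-subsidy: 530.5 - 1.5P = -204.5 + 5.5P gives P* = 105, Q* = 373.
With the rebate, buyers effectively pay Pb = Ps − 28, where Ps is the price sellers receive.
Demand in terms of Ps becomes Qd = 530.5 − 1.5(Ps − 28) = 572.5 - 1.5Ps. Setting this equal to supply: 572.5 - 1.5Ps = -204.5 + 5.5Ps, so Ps = 111.
Buyers pay Pb = 111 − 28 = 83; Q' = -204.5 + 5.5·111 = 406.
Buyers' price falls by P* − Pb = 105 − 83 = 22; sellers' price rises by Ps − P* = 111 − 105 = 6.

Buyers gain 22 per unit; sellers gain 6 per unit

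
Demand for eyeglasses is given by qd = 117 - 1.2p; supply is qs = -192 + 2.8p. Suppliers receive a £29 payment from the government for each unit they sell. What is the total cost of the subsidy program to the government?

Government cost = £1411.14

Pre-subsidy: 117 - 1.2p = -192 + 2.8p gives p* = 77.25, q* = 24.3.
With the subsidy, sellers receive ps = pb + 29 for each unit, where pb is the price buyers pay.
Supply in terms of pb becomes qs = -192 + 2.8(pb + 29) = -110.8 + 2.8pb. Setting this equal to demand: 117 - 1.2pb = -110.8 + 2.8pb, so pb = 56.95.
Sellers receive ps = 56.95 + 29 = 85.95; q' = 117 − 1.2·56.95 = 48.66.
Government outlay = subsidy × quantity = 29 × 48.66 = 1411.14.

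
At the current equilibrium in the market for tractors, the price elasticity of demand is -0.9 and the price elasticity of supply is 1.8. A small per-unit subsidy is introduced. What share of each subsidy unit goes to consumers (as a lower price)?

For a small subsidy around the equilibrium, the benefit split depends on the relative slopes, which at a point are proportional to the elasticities.
Buyer share = εs/(εs + |εd|) = 1.8/(1.8 + 0.9) = 2/3; seller share = |εd|/(εs + |εd|) = 1/3.

Consumer share = 2/3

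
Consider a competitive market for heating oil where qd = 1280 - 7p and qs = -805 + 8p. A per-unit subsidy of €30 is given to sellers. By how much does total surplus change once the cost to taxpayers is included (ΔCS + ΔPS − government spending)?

Net change in total surplus = -€1680

Pre-subsidy: 1280 - 7p = -805 + 8p gives p* = 139, q* = 307.
With the subsidy, sellers receive ps = pb + 30 for each unit, where pb is the price buyers pay.
Supply in terms of pb becomes qs = -805 + 8(pb + 30) = -565 + 8pb. Setting this equal to demand: 1280 - 7pb = -565 + 8pb, so pb = 123.
Sellers receive ps = 123 + 30 = 153; q' = 1280 − 7·123 = 419.
ΔCS = ½(307 + 419)(139 − 123) = 5808; ΔPS = ½(307 + 419)(153 − 139) = 5082.
Government spending = 30 × 419 = 12570.
Net change = 5808 + 5082 − 12570 = -1680. The loss equals the DWL triangle ½·30·112.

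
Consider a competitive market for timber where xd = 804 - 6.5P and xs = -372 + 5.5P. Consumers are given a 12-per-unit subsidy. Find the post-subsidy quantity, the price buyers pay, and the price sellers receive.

Pre-subsidy: 804 - 6.5P = -372 + 5.5P gives P* = 98, x* = 167.
With the rebate, buyers effectively pay Pb = Ps − 12, where Ps is the price sellers receive.
Demand in terms of Ps becomes xd = 804 − 6.5(Ps − 12) = 882 - 6.5Ps. Setting this equal to supply: 882 - 6.5Ps = -372 + 5.5Ps, so Ps = 104.5.
Buyers pay Pb = 104.5 − 12 = 92.5; x' = -372 + 5.5·104.5 = 202.75.

x' = 202.75; buyers pay 92.5; sellers receive 104.5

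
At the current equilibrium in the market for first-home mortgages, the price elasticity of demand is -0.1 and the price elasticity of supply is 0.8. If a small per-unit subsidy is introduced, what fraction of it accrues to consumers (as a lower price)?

Consumer share = 8/9

For a small subsidy around the equilibrium, the benefit split depends on the relative slopes, which at a point are proportional to the elasticities.
Buyer share = εs/(εs + |εd|) = 0.8/(0.8 + 0.1) = 8/9; seller share = |εd|/(εs + |εd|) = 1/9.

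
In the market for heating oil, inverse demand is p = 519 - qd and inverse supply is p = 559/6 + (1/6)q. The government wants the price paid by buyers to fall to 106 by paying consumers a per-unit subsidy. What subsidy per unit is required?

At a buyer price of 106, quantity demanded is 519 − 1·106 = 413.
Sellers supply 413 only when they receive ps = 559/6 + (1/6)·413 = 162.
s = ps − pb = 162 − 106 = 56.

Required subsidy s = 56 per unit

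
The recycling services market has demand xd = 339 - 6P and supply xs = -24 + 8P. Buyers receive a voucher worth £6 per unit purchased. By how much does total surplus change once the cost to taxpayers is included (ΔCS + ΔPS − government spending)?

Pre-subsidy: 339 - 6P = -24 + 8P gives P* = 363/14, x* = 1284/7.
With the rebate, buyers effectively pay Pb = Ps − 6, where Ps is the price sellers receive.
Demand in terms of Ps becomes xd = 339 − 6(Ps − 6) = 375 - 6Ps. Setting this equal to supply: 375 - 6Ps = -24 + 8Ps, so Ps = 28.5.
Buyers pay Pb = 28.5 − 6 = 22.5; x' = -24 + 8·28.5 = 204.
ΔCS = ½(1284/7 + 204)(363/14 − 22.5) = 32544/49; ΔPS = ½(1284/7 + 204)(28.5 − 363/14) = 24408/49.
Government spending = 6 × 204 = 1224.
Net change = 32544/49 + 24408/49 − 1224 = -432/7. The loss equals the DWL triangle ½·6·144/7.

Net change in total surplus = -432/7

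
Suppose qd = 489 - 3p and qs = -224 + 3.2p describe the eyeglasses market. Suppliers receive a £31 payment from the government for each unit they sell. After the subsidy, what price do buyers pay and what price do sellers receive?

Buyers pay £99; sellers receive £130

Pre-subsidy: 489 - 3p = -224 + 3.2p gives p* = 115, q* = 144.
With the subsidy, sellers receive ps = pb + 31 for each unit, where pb is the price buyers pay.
Supply in terms of pb becomes qs = -224 + 3.2(pb + 31) = -124.8 + 3.2pb. Setting this equal to demand: 489 - 3pb = -124.8 + 3.2pb, so pb = 99.
Sellers receive ps = 99 + 31 = 130; q' = 489 − 3·99 = 192.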